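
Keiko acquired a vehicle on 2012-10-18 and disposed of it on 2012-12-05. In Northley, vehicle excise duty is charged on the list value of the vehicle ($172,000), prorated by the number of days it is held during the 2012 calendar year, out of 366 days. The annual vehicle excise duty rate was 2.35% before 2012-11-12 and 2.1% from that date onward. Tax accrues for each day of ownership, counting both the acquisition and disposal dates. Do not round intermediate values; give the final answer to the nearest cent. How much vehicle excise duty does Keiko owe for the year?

2012-10-18 to 2012-11-11: 25 days at 2.35% → $172,000 × 2.35% × 25/366 = $276.0929
2012-11-12 to 2012-12-05: 24 days at 2.1% → $172,000 × 2.1% × 24/366 = $236.8525
Total = $512.9454

$512.95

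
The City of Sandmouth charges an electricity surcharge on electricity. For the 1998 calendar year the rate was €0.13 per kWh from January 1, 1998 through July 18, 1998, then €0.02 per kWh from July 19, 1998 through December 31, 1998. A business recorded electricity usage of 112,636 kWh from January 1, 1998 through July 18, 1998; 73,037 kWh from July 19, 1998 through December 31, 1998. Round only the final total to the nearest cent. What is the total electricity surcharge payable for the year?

January 1 – July 18, 1998: 112,636 kWh at €0.13/kWh → €14,642.68
July 19 – December 31, 1998: 73,037 kWh at €0.02/kWh → €1,460.74

€16,103.42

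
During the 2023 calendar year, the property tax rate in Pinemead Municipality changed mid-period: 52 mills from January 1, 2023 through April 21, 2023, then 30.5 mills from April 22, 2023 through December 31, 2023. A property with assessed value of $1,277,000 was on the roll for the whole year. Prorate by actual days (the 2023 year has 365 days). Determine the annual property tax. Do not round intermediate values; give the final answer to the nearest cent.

$47,297.98

January 1 – April 21, 2023: 111 days at 52 mills → $1,277,000 × 5.2% × 111/365 = $20,194.0932
April 22 – December 31, 2023: 254 days at 30.5 mills → $1,277,000 × 3.05% × 254/365 = $27,103.8877
Total = $47,297.9808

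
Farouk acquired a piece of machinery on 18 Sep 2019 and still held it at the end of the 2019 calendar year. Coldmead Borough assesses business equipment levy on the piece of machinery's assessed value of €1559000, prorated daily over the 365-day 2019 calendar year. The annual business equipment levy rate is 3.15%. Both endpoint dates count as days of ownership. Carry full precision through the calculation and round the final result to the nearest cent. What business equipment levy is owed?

Days held (18 Sep – 31 Dec 2019): 105 out of 365
Tax = €1559000 × 3.15% × 105/365 = €14127.1027

€14127.10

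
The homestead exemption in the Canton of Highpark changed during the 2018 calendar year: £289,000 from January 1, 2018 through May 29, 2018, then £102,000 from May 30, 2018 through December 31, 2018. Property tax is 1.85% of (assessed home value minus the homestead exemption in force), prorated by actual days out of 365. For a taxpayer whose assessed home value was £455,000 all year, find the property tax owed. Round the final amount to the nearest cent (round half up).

£5,118.27

January 1 – May 29, 2018: 149 days, exemption £289,000 → (£455,000 − £289,000) × 1.85% × 149/365 = £1,253.6411
May 30 – December 31, 2018: 216 days, exemption £102,000 → (£455,000 − £102,000) × 1.85% × 216/365 = £3,864.6247
Total = £5,118.2658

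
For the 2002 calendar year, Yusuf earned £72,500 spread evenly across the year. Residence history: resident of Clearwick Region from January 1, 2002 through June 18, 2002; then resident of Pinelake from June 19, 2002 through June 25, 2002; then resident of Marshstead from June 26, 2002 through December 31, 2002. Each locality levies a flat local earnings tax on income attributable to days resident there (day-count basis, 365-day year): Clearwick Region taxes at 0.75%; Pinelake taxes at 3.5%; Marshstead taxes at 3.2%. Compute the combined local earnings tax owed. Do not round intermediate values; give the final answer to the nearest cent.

Clearwick Region, January 1 – June 18, 2002: 169 days → £72,500 × 0.75% × 169/365 = £251.7637
Pinelake, June 19 – June 25, 2002: 7 days → £72,500 × 3.5% × 7/365 = £48.6644
Marshstead, June 26 – December 31, 2002: 189 days → £72,500 × 3.2% × 189/365 = £1,201.3151
Total = £1,501.7432

£1,501.74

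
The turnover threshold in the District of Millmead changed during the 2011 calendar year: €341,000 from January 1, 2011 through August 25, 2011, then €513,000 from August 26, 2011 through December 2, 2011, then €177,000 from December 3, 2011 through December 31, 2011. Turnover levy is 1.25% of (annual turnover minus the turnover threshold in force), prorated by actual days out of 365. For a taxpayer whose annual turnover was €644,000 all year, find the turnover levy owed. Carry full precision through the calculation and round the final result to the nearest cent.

January 1 – August 25, 2011: 237 days, exemption €341,000 → (€644,000 − €341,000) × 1.25% × 237/365 = €2,459.2808
August 26 – December 2, 2011: 99 days, exemption €513,000 → (€644,000 − €513,000) × 1.25% × 99/365 = €444.1438
December 3 – December 31, 2011: 29 days, exemption €177,000 → (€644,000 − €177,000) × 1.25% × 29/365 = €463.8014
Total = €3,367.2260

€3,367.23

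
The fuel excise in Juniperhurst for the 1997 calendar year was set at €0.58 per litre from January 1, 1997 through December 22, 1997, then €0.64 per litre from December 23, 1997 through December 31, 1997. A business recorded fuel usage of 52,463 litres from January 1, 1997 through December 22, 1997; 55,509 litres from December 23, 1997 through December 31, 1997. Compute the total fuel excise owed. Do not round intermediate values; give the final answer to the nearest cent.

January 1 – December 22, 1997: 52,463 litres at €0.58/litre → €30,428.54
December 23 – December 31, 1997: 55,509 litres at €0.64/litre → €35,525.76

€65,954.30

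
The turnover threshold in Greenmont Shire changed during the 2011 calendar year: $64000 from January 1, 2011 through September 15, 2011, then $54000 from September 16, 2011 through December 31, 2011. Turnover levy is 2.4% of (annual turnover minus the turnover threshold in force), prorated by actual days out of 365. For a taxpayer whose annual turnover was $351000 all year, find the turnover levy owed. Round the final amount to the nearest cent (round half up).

January 1 – September 15, 2011: 258 days, exemption $64000 → ($351000 − $64000) × 2.4% × 258/365 = $4868.7781
September 16 – December 31, 2011: 107 days, exemption $54000 → ($351000 − $54000) × 2.4% × 107/365 = $2089.5781
Total = $6958.3562

$6958.36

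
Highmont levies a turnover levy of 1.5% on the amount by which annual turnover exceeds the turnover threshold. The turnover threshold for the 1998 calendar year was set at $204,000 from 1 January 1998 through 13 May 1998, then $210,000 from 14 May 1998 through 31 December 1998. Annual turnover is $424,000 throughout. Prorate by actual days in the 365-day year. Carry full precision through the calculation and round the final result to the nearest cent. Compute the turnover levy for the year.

1 January – 13 May 1998: 133 days, exemption $204,000 → ($424,000 − $204,000) × 1.5% × 133/365 = $1,202.4658
14 May – 31 December 1998: 232 days, exemption $210,000 → ($424,000 − $210,000) × 1.5% × 232/365 = $2,040.3288
Total = $3,242.7945

$3,242.79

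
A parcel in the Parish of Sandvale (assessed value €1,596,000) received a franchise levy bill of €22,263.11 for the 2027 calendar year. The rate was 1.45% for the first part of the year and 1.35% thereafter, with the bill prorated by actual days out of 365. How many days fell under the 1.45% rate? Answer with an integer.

Let d = days at the first rate; then 365 − d days at the second rate.
€1,596,000 × [1.45%·d + 1.35%·(365−d)] / 365 = €22,263.11
Solving gives d = 164, so the new rate took effect on 14 June 2027.

164 days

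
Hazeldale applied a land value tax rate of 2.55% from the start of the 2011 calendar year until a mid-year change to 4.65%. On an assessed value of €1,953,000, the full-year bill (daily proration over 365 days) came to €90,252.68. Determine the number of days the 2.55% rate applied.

Let d = days at the first rate; then 365 − d days at the second rate.
€1,953,000 × [2.55%·d + 4.65%·(365−d)] / 365 = €90,252.68
Solving gives d = 5, so the new rate took effect on 6 January 2011.

5 days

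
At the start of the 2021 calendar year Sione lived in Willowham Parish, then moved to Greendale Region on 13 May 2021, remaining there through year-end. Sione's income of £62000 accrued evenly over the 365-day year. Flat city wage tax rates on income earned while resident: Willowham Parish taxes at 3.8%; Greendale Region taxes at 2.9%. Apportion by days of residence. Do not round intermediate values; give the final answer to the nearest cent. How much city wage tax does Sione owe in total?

£1999.80

Willowham Parish, 1 January – 12 May 2021: 132 days → £62000 × 3.8% × 132/365 = £852.0329
Greendale Region, 13 May – 31 December 2021: 233 days → £62000 × 2.9% × 233/365 = £1147.7644
Total = £1999.7973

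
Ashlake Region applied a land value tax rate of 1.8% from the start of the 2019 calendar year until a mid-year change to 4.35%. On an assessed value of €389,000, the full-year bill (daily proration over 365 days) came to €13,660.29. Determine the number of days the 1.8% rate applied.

Let d = days at the first rate; then 365 − d days at the second rate.
€389,000 × [1.8%·d + 4.35%·(365−d)] / 365 = €13,660.29
Solving gives d = 120, so the new rate took effect on 1 May 2019.

120 days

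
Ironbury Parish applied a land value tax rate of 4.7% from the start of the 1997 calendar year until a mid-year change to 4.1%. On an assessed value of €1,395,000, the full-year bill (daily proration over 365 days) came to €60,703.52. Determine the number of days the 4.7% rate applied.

153 days

Let d = days at the first rate; then 365 − d days at the second rate.
€1,395,000 × [4.7%·d + 4.1%·(365−d)] / 365 = €60,703.52
Solving gives d = 153, so the new rate took effect on 3 June 1997.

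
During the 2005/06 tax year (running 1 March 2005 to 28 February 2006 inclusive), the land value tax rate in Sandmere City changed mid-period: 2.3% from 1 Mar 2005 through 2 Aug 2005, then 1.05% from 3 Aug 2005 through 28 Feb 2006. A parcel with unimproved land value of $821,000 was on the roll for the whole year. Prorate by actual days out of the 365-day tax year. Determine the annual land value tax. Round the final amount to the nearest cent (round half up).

1 Mar – 2 Aug 2005: 155 days at 2.3% → $821,000 × 2.3% × 155/365 = $8,018.8082
3 Aug 2005 – 28 Feb 2006: 210 days at 1.05% → $821,000 × 1.05% × 210/365 = $4,959.7397
Total = $12,978.5479

$12,978.55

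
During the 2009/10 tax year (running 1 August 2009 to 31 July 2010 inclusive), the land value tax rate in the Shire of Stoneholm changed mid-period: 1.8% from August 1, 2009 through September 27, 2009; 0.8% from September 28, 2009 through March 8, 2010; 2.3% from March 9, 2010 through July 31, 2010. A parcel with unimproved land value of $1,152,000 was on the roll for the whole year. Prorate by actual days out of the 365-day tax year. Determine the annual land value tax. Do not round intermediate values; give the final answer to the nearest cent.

$17,911.23

August 1 – September 27, 2009: 58 days at 1.8% → $1,152,000 × 1.8% × 58/365 = $3,295.0356
September 28, 2009 – March 8, 2010: 162 days at 0.8% → $1,152,000 × 0.8% × 162/365 = $4,090.3890
March 9 – July 31, 2010: 145 days at 2.3% → $1,152,000 × 2.3% × 145/365 = $10,525.8082
Total = $17,911.2329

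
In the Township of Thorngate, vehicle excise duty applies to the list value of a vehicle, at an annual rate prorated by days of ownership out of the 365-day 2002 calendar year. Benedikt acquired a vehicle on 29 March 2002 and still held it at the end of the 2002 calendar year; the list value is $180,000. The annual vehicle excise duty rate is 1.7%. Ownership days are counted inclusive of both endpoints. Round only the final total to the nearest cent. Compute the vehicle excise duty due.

$2,330.63

Days held (29 March – 31 December 2002): 278 out of 365
Tax = $180,000 × 1.7% × 278/365 = $2,330.6301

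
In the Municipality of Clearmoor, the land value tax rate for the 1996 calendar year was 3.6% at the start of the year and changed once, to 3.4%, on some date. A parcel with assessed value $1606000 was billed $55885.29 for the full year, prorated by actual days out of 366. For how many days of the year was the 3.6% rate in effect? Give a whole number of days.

146 days

Let d = days at the first rate; then 366 − d days at the second rate.
$1606000 × [3.6%·d + 3.4%·(366−d)] / 366 = $55885.29
Solving gives d = 146, so the new rate took effect on May 26, 1996.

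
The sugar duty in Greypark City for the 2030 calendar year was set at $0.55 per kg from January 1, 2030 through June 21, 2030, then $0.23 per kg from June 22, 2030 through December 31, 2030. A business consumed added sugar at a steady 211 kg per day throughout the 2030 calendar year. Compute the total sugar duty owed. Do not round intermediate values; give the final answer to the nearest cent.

$29,326.89

January 1 – June 21, 2030: 172 days × 211 kg/day = 36,292 kg at $0.55/kg → $19,960.60
June 22 – December 31, 2030: 193 days × 211 kg/day = 40,723 kg at $0.23/kg → $9,366.29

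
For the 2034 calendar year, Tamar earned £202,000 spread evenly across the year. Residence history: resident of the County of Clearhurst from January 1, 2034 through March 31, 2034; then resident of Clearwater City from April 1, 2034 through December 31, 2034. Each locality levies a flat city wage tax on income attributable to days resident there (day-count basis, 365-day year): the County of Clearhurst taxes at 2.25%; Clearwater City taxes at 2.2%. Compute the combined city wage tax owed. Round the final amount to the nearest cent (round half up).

£4,468.90

The County of Clearhurst, January 1 – March 31, 2034: 90 days → £202,000 × 2.25% × 90/365 = £1,120.6849
Clearwater City, April 1 – December 31, 2034: 275 days → £202,000 × 2.2% × 275/365 = £3,348.2192
Total = £4,468.9041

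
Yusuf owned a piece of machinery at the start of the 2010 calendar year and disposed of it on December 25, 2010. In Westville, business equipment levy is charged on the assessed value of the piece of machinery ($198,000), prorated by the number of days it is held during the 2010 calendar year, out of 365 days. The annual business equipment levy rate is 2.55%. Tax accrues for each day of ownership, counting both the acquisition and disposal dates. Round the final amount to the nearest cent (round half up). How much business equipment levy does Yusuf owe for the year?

$4,966.00

Days held (January 1 – December 25, 2010): 359 out of 365
Tax = $198,000 × 2.55% × 359/365 = $4,966.0027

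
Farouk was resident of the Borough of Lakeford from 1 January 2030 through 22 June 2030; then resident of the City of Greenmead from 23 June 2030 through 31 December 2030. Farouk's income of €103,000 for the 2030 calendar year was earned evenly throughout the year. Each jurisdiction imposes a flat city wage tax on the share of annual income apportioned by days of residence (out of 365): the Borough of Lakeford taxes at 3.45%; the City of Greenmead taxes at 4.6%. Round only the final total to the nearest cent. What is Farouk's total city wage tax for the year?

€4,176.58

The Borough of Lakeford, 1 January – 22 June 2030: 173 days → €103,000 × 3.45% × 173/365 = €1,684.2616
The City of Greenmead, 23 June – 31 December 2030: 192 days → €103,000 × 4.6% × 192/365 = €2,492.3178
Total = €4,176.5795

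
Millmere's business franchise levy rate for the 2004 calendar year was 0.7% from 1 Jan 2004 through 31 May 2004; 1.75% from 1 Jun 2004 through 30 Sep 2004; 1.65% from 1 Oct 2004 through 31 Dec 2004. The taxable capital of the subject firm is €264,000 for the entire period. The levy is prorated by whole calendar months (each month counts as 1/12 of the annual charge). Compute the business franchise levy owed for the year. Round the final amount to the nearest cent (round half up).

1 Jan – 31 May 2004: 5 months at 0.7% → €264,000 × 0.7% × 5/12 = €770.0000
1 Jun – 30 Sep 2004: 4 months at 1.75% → €264,000 × 1.75% × 4/12 = €1,540.0000
1 Oct – 31 Dec 2004: 3 months at 1.65% → €264,000 × 1.65% × 3/12 = €1,089.0000
Total = €3,399.0000

€3,399.00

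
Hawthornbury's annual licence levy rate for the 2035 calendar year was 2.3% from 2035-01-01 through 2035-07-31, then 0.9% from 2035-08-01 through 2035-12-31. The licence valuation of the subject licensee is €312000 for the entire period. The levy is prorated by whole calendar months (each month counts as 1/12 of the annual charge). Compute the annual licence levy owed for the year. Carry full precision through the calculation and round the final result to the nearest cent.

€5356.00

2035-01-01 to 2035-07-31: 7 months at 2.3% → €312000 × 2.3% × 7/12 = €4186.0000
2035-08-01 to 2035-12-31: 5 months at 0.9% → €312000 × 0.9% × 5/12 = €1170.0000
Total = €5356.0000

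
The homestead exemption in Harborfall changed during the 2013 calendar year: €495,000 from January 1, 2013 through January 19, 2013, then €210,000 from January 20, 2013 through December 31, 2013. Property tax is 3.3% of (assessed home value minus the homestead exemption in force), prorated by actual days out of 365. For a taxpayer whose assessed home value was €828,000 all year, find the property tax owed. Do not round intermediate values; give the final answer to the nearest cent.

€19,904.42

January 1 – January 19, 2013: 19 days, exemption €495,000 → (€828,000 − €495,000) × 3.3% × 19/365 = €572.0301
January 20 – December 31, 2013: 346 days, exemption €210,000 → (€828,000 − €210,000) × 3.3% × 346/365 = €19,332.3945
Total = €19,904.4247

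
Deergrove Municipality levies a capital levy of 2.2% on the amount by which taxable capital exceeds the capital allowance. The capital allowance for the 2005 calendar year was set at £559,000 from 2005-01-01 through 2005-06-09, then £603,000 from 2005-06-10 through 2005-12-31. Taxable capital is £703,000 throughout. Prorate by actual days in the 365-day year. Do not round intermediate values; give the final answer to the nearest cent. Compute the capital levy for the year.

£2,624.33

2005-01-01 to 2005-06-09: 160 days, exemption £559,000 → (£703,000 − £559,000) × 2.2% × 160/365 = £1,388.7123
2005-06-10 to 2005-12-31: 205 days, exemption £603,000 → (£703,000 − £603,000) × 2.2% × 205/365 = £1,235.6164
Total = £2,624.3288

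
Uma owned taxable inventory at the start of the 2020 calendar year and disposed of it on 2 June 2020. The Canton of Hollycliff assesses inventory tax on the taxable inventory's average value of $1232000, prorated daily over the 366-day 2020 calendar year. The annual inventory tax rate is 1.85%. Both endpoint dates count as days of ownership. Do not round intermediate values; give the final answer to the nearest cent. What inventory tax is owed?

$9590.08

Days held (1 January – 2 June 2020): 154 out of 366
Tax = $1232000 × 1.85% × 154/366 = $9590.0765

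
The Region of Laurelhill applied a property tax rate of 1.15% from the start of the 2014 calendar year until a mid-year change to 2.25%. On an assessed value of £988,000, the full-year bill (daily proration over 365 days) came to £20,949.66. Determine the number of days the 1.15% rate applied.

43 days

Let d = days at the first rate; then 365 − d days at the second rate.
£988,000 × [1.15%·d + 2.25%·(365−d)] / 365 = £20,949.66
Solving gives d = 43, so the new rate took effect on 13 February 2014.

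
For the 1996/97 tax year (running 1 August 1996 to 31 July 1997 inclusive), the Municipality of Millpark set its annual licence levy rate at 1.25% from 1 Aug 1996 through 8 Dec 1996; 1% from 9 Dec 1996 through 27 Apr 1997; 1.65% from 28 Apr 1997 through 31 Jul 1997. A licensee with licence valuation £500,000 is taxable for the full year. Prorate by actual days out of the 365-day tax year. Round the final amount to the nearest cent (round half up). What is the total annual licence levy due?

£6,291.10

1 Aug – 8 Dec 1996: 130 days at 1.25% → £500,000 × 1.25% × 130/365 = £2,226.0274
9 Dec 1996 – 27 Apr 1997: 140 days at 1% → £500,000 × 1% × 140/365 = £1,917.8082
28 Apr – 31 Jul 1997: 95 days at 1.65% → £500,000 × 1.65% × 95/365 = £2,147.2603
Total = £6,291.0959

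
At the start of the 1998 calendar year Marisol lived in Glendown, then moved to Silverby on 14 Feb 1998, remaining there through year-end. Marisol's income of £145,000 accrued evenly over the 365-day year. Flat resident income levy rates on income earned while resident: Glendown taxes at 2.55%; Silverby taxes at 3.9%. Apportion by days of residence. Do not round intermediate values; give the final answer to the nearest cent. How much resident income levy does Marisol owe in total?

£5,419.03

Glendown, 1 Jan – 13 Feb 1998: 44 days → £145,000 × 2.55% × 44/365 = £445.7260
Silverby, 14 Feb – 31 Dec 1998: 321 days → £145,000 × 3.9% × 321/365 = £4,973.3014
Total = £5,419.0274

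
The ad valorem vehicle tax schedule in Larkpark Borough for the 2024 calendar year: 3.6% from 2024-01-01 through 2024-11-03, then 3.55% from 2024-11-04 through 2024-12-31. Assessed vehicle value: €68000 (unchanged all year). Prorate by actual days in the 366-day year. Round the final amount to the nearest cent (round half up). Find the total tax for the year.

2024-01-01 to 2024-11-03: 308 days at 3.6% → €68000 × 3.6% × 308/366 = €2060.0656
2024-11-04 to 2024-12-31: 58 days at 3.55% → €68000 × 3.55% × 58/366 = €382.5464
Total = €2442.6120

€2442.61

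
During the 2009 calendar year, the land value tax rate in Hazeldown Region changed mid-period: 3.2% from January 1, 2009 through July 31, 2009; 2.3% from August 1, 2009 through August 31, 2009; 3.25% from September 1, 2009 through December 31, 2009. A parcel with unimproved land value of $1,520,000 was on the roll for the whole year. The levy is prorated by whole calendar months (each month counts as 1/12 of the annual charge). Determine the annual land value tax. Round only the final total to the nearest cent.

$47,753.33

January 1 – July 31, 2009: 7 months at 3.2% → $1,520,000 × 3.2% × 7/12 = $28,373.3333
August 1 – August 31, 2009: 1 month at 2.3% → $1,520,000 × 2.3% × 1/12 = $2,913.3333
September 1 – December 31, 2009: 4 months at 3.25% → $1,520,000 × 3.25% × 4/12 = $16,466.6667
Total = $47,753.3333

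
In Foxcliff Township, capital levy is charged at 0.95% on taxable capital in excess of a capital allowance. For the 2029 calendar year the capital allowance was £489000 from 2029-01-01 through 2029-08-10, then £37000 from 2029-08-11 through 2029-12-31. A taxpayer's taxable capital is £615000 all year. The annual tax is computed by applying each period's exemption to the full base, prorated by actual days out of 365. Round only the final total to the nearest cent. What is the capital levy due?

2029-01-01 to 2029-08-10: 222 days, exemption £489000 → (£615000 − £489000) × 0.95% × 222/365 = £728.0384
2029-08-11 to 2029-12-31: 143 days, exemption £37000 → (£615000 − £37000) × 0.95% × 143/365 = £2151.2685
Total = £2879.3068

£2879.31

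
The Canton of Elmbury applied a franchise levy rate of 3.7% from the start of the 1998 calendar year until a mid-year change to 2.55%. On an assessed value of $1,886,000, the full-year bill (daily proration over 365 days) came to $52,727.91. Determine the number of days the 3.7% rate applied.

78 days

Let d = days at the first rate; then 365 − d days at the second rate.
$1,886,000 × [3.7%·d + 2.55%·(365−d)] / 365 = $52,727.91
Solving gives d = 78, so the new rate took effect on March 20, 1998.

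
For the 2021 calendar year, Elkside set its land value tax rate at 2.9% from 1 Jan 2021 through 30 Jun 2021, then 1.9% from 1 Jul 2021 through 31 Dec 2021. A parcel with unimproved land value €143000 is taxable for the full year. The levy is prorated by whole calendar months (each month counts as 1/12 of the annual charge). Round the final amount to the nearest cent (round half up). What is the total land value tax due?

1 Jan – 30 Jun 2021: 6 months at 2.9% → €143000 × 2.9% × 6/12 = €2073.5000
1 Jul – 31 Dec 2021: 6 months at 1.9% → €143000 × 1.9% × 6/12 = €1358.5000
Total = €3432.0000

€3432.00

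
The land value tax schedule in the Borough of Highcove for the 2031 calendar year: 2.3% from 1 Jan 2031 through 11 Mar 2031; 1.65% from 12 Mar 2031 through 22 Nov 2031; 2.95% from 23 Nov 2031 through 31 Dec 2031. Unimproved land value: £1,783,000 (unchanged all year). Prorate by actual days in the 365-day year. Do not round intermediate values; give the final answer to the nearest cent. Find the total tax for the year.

1 Jan – 11 Mar 2031: 70 days at 2.3% → £1,783,000 × 2.3% × 70/365 = £7,864.7397
12 Mar – 22 Nov 2031: 256 days at 1.65% → £1,783,000 × 1.65% × 256/365 = £20,633.9507
23 Nov – 31 Dec 2031: 39 days at 2.95% → £1,783,000 × 2.95% × 39/365 = £5,620.1137
Total = £34,118.8041

£34,118.80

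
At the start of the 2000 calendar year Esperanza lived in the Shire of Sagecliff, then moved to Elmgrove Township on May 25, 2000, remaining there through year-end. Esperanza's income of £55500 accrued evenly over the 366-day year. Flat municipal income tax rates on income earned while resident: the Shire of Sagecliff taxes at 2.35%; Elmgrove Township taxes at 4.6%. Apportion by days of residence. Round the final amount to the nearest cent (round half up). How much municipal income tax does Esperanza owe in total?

£2058.28

The Shire of Sagecliff, January 1 – May 24, 2000: 145 days → £55500 × 2.35% × 145/366 = £516.7111
Elmgrove Township, May 25 – December 31, 2000: 221 days → £55500 × 4.6% × 221/366 = £1541.5656
Total = £2058.2766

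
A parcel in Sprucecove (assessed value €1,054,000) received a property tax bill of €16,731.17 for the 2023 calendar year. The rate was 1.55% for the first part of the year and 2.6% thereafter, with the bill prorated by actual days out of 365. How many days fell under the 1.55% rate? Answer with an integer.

352 days

Let d = days at the first rate; then 365 − d days at the second rate.
€1,054,000 × [1.55%·d + 2.6%·(365−d)] / 365 = €16,731.17
Solving gives d = 352, so the new rate took effect on December 19, 2023.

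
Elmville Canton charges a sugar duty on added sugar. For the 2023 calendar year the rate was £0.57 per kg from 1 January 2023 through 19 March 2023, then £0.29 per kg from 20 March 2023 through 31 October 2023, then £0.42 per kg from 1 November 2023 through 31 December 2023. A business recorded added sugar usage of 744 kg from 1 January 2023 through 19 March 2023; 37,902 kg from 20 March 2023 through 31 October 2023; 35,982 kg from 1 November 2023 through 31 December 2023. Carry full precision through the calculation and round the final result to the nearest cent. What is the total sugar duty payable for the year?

£26,528.10

1 January – 19 March 2023: 744 kg at £0.57/kg → £424.08
20 March – 31 October 2023: 37,902 kg at £0.29/kg → £10,991.58
1 November – 31 December 2023: 35,982 kg at £0.42/kg → £15,112.44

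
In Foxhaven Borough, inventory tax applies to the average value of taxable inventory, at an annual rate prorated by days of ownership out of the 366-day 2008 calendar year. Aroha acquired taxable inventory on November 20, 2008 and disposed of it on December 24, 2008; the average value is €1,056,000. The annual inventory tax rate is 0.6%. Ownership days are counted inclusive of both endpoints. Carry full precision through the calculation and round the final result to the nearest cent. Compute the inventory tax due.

€605.90

Days held (November 20 – December 24, 2008): 35 out of 366
Tax = €1,056,000 × 0.6% × 35/366 = €605.9016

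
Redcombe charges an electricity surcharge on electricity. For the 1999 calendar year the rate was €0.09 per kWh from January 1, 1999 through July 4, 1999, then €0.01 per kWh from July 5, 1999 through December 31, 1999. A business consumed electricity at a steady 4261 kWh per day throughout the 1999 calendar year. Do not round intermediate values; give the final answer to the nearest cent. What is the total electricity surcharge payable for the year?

€78,615.45

January 1 – July 4, 1999: 185 days × 4261 kWh/day = 788,285 kWh at €0.09/kWh → €70,945.65
July 5 – December 31, 1999: 180 days × 4261 kWh/day = 766,980 kWh at €0.01/kWh → €7,669.80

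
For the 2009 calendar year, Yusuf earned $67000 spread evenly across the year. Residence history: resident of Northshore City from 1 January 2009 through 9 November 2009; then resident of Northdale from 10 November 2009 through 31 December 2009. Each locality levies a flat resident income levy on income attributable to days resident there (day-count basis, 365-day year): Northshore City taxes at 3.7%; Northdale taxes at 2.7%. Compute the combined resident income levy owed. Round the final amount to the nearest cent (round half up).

Northshore City, 1 January – 9 November 2009: 313 days → $67000 × 3.7% × 313/365 = $2125.8274
Northdale, 10 November – 31 December 2009: 52 days → $67000 × 2.7% × 52/365 = $257.7205
Total = $2383.5479

$2383.55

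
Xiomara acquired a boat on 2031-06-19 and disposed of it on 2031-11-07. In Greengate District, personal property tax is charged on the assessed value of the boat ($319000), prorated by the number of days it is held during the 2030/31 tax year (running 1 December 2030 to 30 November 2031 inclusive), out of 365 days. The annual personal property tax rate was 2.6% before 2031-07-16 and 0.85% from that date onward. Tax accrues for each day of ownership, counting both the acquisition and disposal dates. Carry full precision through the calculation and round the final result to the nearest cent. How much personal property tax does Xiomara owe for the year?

$1467.84

2031-06-19 to 2031-07-15: 27 days at 2.6% → $319000 × 2.6% × 27/365 = $613.5288
2031-07-16 to 2031-11-07: 115 days at 0.85% → $319000 × 0.85% × 115/365 = $854.3082
Total = $1467.8370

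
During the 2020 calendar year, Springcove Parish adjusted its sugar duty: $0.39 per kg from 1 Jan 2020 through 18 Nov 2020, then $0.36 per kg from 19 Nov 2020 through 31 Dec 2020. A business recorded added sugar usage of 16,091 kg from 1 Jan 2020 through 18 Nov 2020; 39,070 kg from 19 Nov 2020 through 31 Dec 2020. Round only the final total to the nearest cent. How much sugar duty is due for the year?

1 Jan – 18 Nov 2020: 16,091 kg at $0.39/kg → $6,275.49
19 Nov – 31 Dec 2020: 39,070 kg at $0.36/kg → $14,065.20

$20,340.69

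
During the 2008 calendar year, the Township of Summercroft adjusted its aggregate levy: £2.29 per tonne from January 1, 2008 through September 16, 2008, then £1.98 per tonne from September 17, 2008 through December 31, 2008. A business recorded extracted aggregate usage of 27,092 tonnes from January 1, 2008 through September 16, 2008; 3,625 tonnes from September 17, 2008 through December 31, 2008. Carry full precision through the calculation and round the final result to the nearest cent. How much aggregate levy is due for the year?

January 1 – September 16, 2008: 27,092 tonnes at £2.29/tonne → £62040.68
September 17 – December 31, 2008: 3,625 tonnes at £1.98/tonne → £7177.50

£69218.18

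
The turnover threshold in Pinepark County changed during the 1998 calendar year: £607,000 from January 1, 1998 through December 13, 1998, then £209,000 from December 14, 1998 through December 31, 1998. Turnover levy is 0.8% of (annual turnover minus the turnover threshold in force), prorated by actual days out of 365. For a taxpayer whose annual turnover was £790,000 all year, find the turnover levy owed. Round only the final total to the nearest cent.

£1,621.02

January 1 – December 13, 1998: 347 days, exemption £607,000 → (£790,000 − £607,000) × 0.8% × 347/365 = £1,391.8027
December 14 – December 31, 1998: 18 days, exemption £209,000 → (£790,000 − £209,000) × 0.8% × 18/365 = £229.2164
Total = £1,621.0192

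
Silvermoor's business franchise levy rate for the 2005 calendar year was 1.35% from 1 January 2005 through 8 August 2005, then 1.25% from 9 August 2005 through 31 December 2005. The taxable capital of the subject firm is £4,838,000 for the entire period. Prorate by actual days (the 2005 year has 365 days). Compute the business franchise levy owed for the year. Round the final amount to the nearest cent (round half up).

£63,391.05

1 January – 8 August 2005: 220 days at 1.35% → £4,838,000 × 1.35% × 220/365 = £39,366.7397
9 August – 31 December 2005: 145 days at 1.25% → £4,838,000 × 1.25% × 145/365 = £24,024.3151
Total = £63,391.0548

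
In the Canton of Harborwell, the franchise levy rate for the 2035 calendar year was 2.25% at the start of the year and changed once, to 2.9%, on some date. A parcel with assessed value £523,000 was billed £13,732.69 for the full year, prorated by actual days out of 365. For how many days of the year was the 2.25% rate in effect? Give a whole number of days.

154 days

Let d = days at the first rate; then 365 − d days at the second rate.
£523,000 × [2.25%·d + 2.9%·(365−d)] / 365 = £13,732.69
Solving gives d = 154, so the new rate took effect on June 4, 2035.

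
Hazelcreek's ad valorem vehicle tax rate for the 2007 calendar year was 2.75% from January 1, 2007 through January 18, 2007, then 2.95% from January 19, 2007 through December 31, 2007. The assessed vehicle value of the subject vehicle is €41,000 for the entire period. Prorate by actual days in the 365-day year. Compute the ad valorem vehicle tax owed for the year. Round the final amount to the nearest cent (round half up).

€1,205.46

January 1 – January 18, 2007: 18 days at 2.75% → €41,000 × 2.75% × 18/365 = €55.6027
January 19 – December 31, 2007: 347 days at 2.95% → €41,000 × 2.95% × 347/365 = €1,149.8534
Total = €1,205.4562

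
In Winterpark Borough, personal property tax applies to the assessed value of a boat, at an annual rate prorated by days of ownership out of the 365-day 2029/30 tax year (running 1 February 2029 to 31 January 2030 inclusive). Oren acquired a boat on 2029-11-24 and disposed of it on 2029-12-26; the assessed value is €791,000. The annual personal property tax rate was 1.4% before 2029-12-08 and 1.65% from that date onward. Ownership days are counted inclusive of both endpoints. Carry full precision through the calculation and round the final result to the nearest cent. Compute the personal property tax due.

€1,104.15

2029-11-24 to 2029-12-07: 14 days at 1.4% → €791,000 × 1.4% × 14/365 = €424.7562
2029-12-08 to 2029-12-26: 19 days at 1.65% → €791,000 × 1.65% × 19/365 = €679.3932
Total = €1,104.1493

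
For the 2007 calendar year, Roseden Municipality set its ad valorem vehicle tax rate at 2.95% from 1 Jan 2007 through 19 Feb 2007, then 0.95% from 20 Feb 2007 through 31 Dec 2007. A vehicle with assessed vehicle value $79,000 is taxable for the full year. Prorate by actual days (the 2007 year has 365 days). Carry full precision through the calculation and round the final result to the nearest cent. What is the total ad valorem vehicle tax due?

1 Jan – 19 Feb 2007: 50 days at 2.95% → $79,000 × 2.95% × 50/365 = $319.2466
20 Feb – 31 Dec 2007: 315 days at 0.95% → $79,000 × 0.95% × 315/365 = $647.6918
Total = $966.9384

$966.94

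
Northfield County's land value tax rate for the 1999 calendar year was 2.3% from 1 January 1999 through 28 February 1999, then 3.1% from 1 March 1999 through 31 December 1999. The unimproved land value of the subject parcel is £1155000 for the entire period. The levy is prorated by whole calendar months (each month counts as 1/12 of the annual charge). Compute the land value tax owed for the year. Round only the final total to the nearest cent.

£34265.00

1 January – 28 February 1999: 2 months at 2.3% → £1155000 × 2.3% × 2/12 = £4427.5000
1 March – 31 December 1999: 10 months at 3.1% → £1155000 × 3.1% × 10/12 = £29837.5000
Total = £34265.0000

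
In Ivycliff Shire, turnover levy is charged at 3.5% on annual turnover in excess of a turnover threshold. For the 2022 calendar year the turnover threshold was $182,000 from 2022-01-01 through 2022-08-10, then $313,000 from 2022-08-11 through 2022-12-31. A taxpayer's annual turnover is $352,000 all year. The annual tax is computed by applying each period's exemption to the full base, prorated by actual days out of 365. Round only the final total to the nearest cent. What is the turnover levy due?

$4,153.68

2022-01-01 to 2022-08-10: 222 days, exemption $182,000 → ($352,000 − $182,000) × 3.5% × 222/365 = $3,618.9041
2022-08-11 to 2022-12-31: 143 days, exemption $313,000 → ($352,000 − $313,000) × 3.5% × 143/365 = $534.7808
Total = $4,153.6849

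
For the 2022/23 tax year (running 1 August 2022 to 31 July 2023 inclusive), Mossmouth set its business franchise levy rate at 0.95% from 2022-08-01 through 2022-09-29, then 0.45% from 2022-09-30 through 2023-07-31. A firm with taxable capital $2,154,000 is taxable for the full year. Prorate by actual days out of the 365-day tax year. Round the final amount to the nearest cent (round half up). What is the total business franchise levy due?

$11,463.41

2022-08-01 to 2022-09-29: 60 days at 0.95% → $2,154,000 × 0.95% × 60/365 = $3,363.7808
2022-09-30 to 2023-07-31: 305 days at 0.45% → $2,154,000 × 0.45% × 305/365 = $8,099.6301
Total = $11,463.4110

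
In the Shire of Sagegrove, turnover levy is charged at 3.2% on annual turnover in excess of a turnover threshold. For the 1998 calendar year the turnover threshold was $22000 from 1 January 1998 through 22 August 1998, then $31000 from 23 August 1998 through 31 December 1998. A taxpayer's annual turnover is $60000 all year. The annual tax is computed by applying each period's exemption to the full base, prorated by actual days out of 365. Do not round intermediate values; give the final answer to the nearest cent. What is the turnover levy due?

$1112.64

1 January – 22 August 1998: 234 days, exemption $22000 → ($60000 − $22000) × 3.2% × 234/365 = $779.5726
23 August – 31 December 1998: 131 days, exemption $31000 → ($60000 − $31000) × 3.2% × 131/365 = $333.0630
Total = $1112.6356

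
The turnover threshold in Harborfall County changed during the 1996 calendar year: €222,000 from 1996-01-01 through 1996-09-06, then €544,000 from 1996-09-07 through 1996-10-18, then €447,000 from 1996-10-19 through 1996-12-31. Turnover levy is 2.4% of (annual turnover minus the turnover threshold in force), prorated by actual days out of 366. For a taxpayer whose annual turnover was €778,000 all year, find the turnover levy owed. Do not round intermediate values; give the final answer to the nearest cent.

€11,365.38

1996-01-01 to 1996-09-06: 250 days, exemption €222,000 → (€778,000 − €222,000) × 2.4% × 250/366 = €9,114.7541
1996-09-07 to 1996-10-18: 42 days, exemption €544,000 → (€778,000 − €544,000) × 2.4% × 42/366 = €644.4590
1996-10-19 to 1996-12-31: 74 days, exemption €447,000 → (€778,000 − €447,000) × 2.4% × 74/366 = €1,606.1639
Total = €11,365.3770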